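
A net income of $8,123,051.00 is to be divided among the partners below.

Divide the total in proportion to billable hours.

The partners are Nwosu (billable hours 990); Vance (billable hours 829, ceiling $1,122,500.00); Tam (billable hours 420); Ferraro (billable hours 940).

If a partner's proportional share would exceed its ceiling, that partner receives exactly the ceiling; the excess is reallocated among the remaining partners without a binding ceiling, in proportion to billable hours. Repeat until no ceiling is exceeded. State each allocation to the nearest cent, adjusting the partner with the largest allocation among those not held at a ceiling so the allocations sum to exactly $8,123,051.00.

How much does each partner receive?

Nwosu: $2,949,168.29 · Vance: $1,122,500.00 · Tam: $1,251,162.31 · Ferraro: $2,800,220.40

Combined billable hours = 3,179.
Pro-rata shares before constraints: Nwosu 2,529,669.8616; Vance 2,118,279.1063; Tam 1,073,193.2746; Ferraro 2,401,908.7575.
Held at cap: Vance ($1,122,500.00); remaining pool $7,000,551.00 reallocated over remaining billable hours 2,350.
Redistributed shares: Nwosu 2,949,168.2936 → $2,949,168.29; Tam 1,251,162.3064 → $1,251,162.31; Ferraro 2,800,220.4000 → $2,800,220.40.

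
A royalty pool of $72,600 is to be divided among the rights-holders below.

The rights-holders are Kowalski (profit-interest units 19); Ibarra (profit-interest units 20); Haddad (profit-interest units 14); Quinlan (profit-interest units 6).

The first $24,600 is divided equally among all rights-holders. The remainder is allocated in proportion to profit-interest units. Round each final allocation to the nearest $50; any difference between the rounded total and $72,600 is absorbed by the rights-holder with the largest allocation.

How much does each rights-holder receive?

Kowalski: $21,600 · Ibarra: $22,400 · Haddad: $17,550 · Quinlan: $11,050

Equal tier: $24,600 ÷ 4 = $6,150 apiece.
Remainder $48,000 by profit-interest units (total 59): Kowalski 15,457.63 → $15,450; Ibarra 16,271.19 → $16,250; Haddad 11,389.83 → $11,400; Quinlan 4,881.36 → $4,900.
Totals: Kowalski $6,150 + $15,450 = $21,600; Ibarra $6,150 + $16,250 = $22,400; Haddad $6,150 + $11,400 = $17,550; Quinlan $6,150 + $4,900 = $11,050.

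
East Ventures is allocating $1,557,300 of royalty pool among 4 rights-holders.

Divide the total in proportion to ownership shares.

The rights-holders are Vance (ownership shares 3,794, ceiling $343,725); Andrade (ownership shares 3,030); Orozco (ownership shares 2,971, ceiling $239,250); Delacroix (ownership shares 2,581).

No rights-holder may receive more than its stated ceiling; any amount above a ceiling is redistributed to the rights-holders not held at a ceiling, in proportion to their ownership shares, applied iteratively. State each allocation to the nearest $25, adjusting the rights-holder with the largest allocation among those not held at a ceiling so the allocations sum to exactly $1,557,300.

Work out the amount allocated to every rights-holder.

Vance: $343,725 · Andrade: $526,150 · Orozco: $239,250 · Delacroix: $448,175

Sum of ownership shares: 12,376.
Unconstrained shares: Vance 477,407.58; Andrade 381,271.74; Orozco 373,847.63; Delacroix 324,773.05.
Cap binds for Vance ($343,725), Orozco ($239,250); residual $974,325 reallocated over remaining ownership shares 5,611.
Remaining shares: Andrade 526,145.92 → $526,150; Delacroix 448,179.08 → $448,175.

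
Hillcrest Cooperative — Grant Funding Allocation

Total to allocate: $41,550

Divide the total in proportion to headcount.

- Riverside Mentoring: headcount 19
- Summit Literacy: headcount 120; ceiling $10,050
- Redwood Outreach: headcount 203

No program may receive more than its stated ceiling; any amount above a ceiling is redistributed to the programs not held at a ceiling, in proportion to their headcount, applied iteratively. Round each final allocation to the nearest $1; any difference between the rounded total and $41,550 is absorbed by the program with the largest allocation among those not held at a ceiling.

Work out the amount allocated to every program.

Riverside Mentoring: $2,696; Summit Literacy: $10,050; Redwood Outreach: $28,804

Total headcount = 342.
Pro-rata shares before constraints: Riverside Mentoring 2,308.33; Summit Literacy 14,578.95; Redwood Outreach 24,662.72.
Held at cap: Summit Literacy ($10,050); balance $31,500 reallocated over remaining headcount 222.
Redistributed shares: Riverside Mentoring 2,695.95 → $2,696; Redwood Outreach 28,804.05 → $28,804.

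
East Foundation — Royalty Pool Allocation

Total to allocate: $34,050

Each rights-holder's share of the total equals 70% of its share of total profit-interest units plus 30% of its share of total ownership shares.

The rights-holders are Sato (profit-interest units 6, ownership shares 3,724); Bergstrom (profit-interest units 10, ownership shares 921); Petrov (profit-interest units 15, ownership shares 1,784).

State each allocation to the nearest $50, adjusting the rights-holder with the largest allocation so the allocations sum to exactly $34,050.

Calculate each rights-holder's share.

Profit-interest units total 31; ownership shares total 6,429.
Composite weights (70% profit-interest units + 30% ownership shares): Sato 0.3093; Bergstrom 0.2688; Petrov 0.4220.
Pro-rata amounts: Sato 10,530.27; Bergstrom 9,152.08; Petrov 14,367.65.
Rounded to nearest $50: Sato $10,550; Bergstrom $9,150; Petrov $14,350. Sum = $34,050.
Sum already equals the total — no adjustment.

Sato: $10,550 · Bergstrom: $9,150 · Petrov: $14,350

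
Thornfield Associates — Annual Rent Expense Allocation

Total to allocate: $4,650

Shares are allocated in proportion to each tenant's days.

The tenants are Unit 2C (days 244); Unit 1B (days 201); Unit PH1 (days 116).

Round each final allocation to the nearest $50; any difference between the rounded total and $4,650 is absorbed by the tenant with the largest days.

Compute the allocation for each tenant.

Days total: 561.
Unrounded shares: Unit 2C 244/561 × $4,650 = 2,022.46; Unit 1B 201/561 × $4,650 = 1,666.04; Unit PH1 116/561 × $4,650 = 961.50.
Rounded to nearest $50: Unit 2C $2,000; Unit 1B $1,650; Unit PH1 $950. Sum = $4,600.
Difference $4,650 − $4,600 = +$50 applied to largest days (Unit 2C): Unit 2C becomes $2,050.

Unit 2C: $2,050; Unit 1B: $1,650; Unit PH1: $950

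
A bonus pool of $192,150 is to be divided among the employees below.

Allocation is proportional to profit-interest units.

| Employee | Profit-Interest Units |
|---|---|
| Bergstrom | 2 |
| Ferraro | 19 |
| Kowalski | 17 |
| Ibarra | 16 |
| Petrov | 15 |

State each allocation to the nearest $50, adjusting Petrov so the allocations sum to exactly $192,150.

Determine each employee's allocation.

Bergstrom: $5,550; Ferraro: $52,900; Kowalski: $47,350; Ibarra: $44,550; Petrov: $41,800

Total profit-interest units = 69.
Pro-rata amounts: Bergstrom 2/69 × $192,150 = 5,569.57; Ferraro 19/69 × $192,150 = 52,910.87; Kowalski 17/69 × $192,150 = 47,341.30; Ibarra 16/69 × $192,150 = 44,556.52; Petrov 15/69 × $192,150 = 41,771.74.
At nearest $50: Bergstrom $5,550; Ferraro $52,900; Kowalski $47,350; Ibarra $44,550; Petrov $41,750. Sum = $192,100.
Difference $192,150 − $192,100 = +$50 applied to Petrov: Petrov becomes $41,800.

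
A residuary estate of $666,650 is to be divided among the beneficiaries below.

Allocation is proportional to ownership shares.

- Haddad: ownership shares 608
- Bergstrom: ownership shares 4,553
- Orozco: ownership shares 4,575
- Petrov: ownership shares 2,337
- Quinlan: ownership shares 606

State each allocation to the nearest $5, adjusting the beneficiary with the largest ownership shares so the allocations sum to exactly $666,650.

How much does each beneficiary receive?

Sum of ownership shares: 608 + 4,553 + 4,575 + 2,337 + 606 = 12,679.
Pro-rata amounts: Haddad 31,968.07; Bergstrom 239,392.495; Orozco 240,549.23; Petrov 122,877.28; Quinlan 31,862.92.
Rounded to nearest $5: Haddad $31,970; Bergstrom $239,390; Orozco $240,550; Petrov $122,875; Quinlan $31,865. Sum = $666,650.
Rounded total matches; no reconciliation needed.

Haddad: $31,970 · Bergstrom: $239,390 · Orozco: $240,550 · Petrov: $122,875 · Quinlan: $31,865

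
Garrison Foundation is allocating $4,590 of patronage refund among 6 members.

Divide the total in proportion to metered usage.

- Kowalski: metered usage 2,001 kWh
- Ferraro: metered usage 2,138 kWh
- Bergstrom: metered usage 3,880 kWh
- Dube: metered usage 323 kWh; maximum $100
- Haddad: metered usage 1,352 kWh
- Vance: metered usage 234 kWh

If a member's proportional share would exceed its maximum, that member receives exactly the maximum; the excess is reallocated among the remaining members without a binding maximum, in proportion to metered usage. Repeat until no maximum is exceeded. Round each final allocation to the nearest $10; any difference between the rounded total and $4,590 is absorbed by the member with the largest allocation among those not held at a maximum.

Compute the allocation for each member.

Kowalski: $940; Ferraro: $1,000; Bergstrom: $1,810; Dube: $100; Haddad: $630; Vance: $110

Combined metered usage = 9,928.
Pro-rata shares before constraints: Kowalski 925.12; Ferraro 988.46; Bergstrom 1,793.84; Dube 149.33; Haddad 625.07; Vance 108.18.
Capped: Dube ($100); residual $4,490 reallocated over remaining metered usage 9,605.
Shares after redistribution: Kowalski 935.40 → $940; Ferraro 999.44 → $1,000; Bergstrom 1,813.76 → $1,810; Haddad 632.01 → $630; Vance 109.39 → $110.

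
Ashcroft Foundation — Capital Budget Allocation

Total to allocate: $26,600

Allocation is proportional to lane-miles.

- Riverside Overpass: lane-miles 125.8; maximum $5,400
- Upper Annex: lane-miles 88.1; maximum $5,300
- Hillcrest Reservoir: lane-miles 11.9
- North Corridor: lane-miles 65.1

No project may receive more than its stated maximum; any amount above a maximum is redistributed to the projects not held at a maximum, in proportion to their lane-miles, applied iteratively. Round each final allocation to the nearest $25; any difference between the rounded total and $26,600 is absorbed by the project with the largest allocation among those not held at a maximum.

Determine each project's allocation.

Sum of lane-miles: 290.9.
Pro-rata shares before constraints: Riverside Overpass 11,503.20; Upper Annex 8,055.90; Hillcrest Reservoir 1,088.14; North Corridor 5,952.77.
Capped: Riverside Overpass ($5,400), Upper Annex ($5,300); residual $15,900 reallocated over remaining lane-miles 77.
Remaining shares: Hillcrest Reservoir 2,457.27 → $2,450; North Corridor 13,442.73 → $13,450.

Riverside Overpass: $5,400; Upper Annex: $5,300; Hillcrest Reservoir: $2,450; North Corridor: $13,450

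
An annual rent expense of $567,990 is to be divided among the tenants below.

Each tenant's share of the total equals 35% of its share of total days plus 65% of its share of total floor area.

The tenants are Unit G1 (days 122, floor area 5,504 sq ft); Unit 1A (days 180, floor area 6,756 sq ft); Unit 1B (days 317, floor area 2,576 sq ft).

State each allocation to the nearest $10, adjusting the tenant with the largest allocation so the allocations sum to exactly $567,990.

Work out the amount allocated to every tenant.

Days total 619; floor area total 14,836.
Combined weights (35% days + 65% floor area): Unit G1 0.3101; Unit 1A 0.3978; Unit 1B 0.2921.
Raw shares: Unit G1 176,148.12; Unit 1A 225,931.25; Unit 1B 165,910.63.
At nearest $10: Unit G1 $176,150; Unit 1A $225,930; Unit 1B $165,910. Sum = $567,990.
Rounded total matches; no reconciliation needed.

Unit G1: $176,150 · Unit 1A: $225,930 · Unit 1B: $165,910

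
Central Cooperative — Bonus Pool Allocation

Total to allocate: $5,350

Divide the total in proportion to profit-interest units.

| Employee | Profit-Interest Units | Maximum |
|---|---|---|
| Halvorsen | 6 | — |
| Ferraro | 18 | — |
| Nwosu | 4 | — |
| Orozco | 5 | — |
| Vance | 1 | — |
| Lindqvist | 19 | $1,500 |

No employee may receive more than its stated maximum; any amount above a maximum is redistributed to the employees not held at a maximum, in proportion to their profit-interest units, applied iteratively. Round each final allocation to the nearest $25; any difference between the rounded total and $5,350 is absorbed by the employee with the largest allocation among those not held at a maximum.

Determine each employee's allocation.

Combined profit-interest units = 53.
Proportional shares (ignoring caps): Halvorsen 605.66; Ferraro 1,816.98; Nwosu 403.77; Orozco 504.72; Vance 100.94; Lindqvist 1,917.92.
Cap binds for Lindqvist ($1,500); balance $3,850 reallocated over remaining profit-interest units 34.
Remaining shares: Halvorsen 679.41 → $675; Ferraro 2,038.24 → $2,050; Nwosu 452.94 → $450; Orozco 566.18 → $575; Vance 113.24 → $125.
Rounding difference −$25 applied to Ferraro → $2,025.

Halvorsen: $675 | Ferraro: $2,025 | Nwosu: $450 | Orozco: $575 | Vance: $125 | Lindqvist: $1,500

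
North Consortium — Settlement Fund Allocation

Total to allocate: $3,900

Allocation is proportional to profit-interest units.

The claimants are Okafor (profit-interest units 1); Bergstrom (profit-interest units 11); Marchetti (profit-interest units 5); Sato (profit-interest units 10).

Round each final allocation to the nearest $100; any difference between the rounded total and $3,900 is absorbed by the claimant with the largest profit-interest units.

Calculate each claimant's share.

Combined profit-interest units = 27.
Proportional shares: Okafor 1/27 × $3,900 = 144.44; Bergstrom 11/27 × $3,900 = 1,588.89; Marchetti 5/27 × $3,900 = 722.22; Sato 10/27 × $3,900 = 1,444.44.
At nearest $100: Okafor $100; Bergstrom $1,600; Marchetti $700; Sato $1,400. Sum = $3,800.
Difference $3,900 − $3,800 = +$100 applied to largest profit-interest units (Bergstrom): Bergstrom becomes $1,700.

Okafor: $100 · Bergstrom: $1,700 · Marchetti: $700 · Sato: $1,400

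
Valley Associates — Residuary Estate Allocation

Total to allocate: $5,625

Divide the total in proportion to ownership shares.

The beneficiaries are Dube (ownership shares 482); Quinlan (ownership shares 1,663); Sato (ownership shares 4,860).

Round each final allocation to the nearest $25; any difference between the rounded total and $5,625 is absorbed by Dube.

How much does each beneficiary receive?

Dube: $400 · Quinlan: $1,325 · Sato: $3,900

Sum of ownership shares: 7,005.
Unrounded shares: Dube 482/7,005 × $5,625 = 387.04; Quinlan 1,663/7,005 × $5,625 = 1,335.39; Sato 4,860/7,005 × $5,625 = 3,902.57.
After rounding ($25): Dube $375; Quinlan $1,325; Sato $3,900. Sum = $5,600.
Difference $5,625 − $5,600 = +$25 applied to Dube: Dube becomes $400.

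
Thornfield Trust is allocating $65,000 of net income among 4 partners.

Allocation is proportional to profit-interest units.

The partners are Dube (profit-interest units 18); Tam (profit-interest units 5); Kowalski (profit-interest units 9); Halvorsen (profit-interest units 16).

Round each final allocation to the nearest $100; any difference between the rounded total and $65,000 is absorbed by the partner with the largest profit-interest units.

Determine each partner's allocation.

Dube: $24,300 · Tam: $6,800 · Kowalski: $12,200 · Halvorsen: $21,700

Sum of profit-interest units: 48.
Raw shares: Dube 18/48 × $65,000 = 24,375.00; Tam 5/48 × $65,000 = 6,770.83; Kowalski 9/48 × $65,000 = 12,187.50; Halvorsen 16/48 × $65,000 = 21,666.67.
At nearest $100: Dube $24,400; Tam $6,800; Kowalski $12,200; Halvorsen $21,700. Sum = $65,100.
Difference $65,000 − $65,100 = −$100 applied to largest profit-interest units (Dube): Dube becomes $24,300.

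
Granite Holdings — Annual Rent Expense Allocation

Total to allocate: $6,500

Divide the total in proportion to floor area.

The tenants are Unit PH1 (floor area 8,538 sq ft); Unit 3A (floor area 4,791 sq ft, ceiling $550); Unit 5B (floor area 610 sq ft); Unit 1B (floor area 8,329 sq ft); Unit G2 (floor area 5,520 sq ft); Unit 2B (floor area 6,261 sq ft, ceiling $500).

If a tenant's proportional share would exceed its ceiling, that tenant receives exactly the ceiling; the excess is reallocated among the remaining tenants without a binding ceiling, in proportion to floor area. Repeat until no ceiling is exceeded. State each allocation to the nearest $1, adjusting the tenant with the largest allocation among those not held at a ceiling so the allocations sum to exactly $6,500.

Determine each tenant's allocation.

Total floor area = 34,049.
Proportional shares (ignoring caps): Unit PH1 1,629.92; Unit 3A 914.61; Unit 5B 116.45; Unit 1B 1,590.02; Unit G2 1,053.78; Unit 2B 1,195.23.
Cap binds for Unit 3A ($550), Unit 2B ($500); residual $5,450 reallocated over remaining floor area 22,997.
Shares after redistribution: Unit PH1 2,023.40 → $2,023; Unit 5B 144.56 → $145; Unit 1B 1,973.87 → $1,974; Unit G2 1,308.17 → $1,308.

Unit PH1: $2,023 · Unit 3A: $550 · Unit 5B: $145 · Unit 1B: $1,974 · Unit G2: $1,308 · Unit 2B: $500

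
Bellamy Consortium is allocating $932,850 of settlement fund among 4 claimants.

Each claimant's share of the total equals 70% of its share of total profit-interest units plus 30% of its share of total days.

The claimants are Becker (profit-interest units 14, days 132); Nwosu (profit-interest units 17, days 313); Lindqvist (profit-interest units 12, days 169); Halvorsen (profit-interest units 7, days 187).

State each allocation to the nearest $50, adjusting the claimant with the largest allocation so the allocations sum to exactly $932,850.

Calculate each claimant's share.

Totals — profit-interest units 50, days 801.
Combined weights (70% profit-interest units + 30% days): Becker 0.2454; Nwosu 0.3552; Lindqvist 0.2313; Halvorsen 0.1680.
Unrounded shares: Becker 228,957.03; Nwosu 331,374.87; Lindqvist 215,764.36; Halvorsen 156,753.74.
At nearest $50: Becker $228,950; Nwosu $331,350; Lindqvist $215,750; Halvorsen $156,750. Sum = $932,800.
Difference $932,850 − $932,800 = +$50 applied to largest allocation (Nwosu): Nwosu becomes $331,400.

Becker: $228,950 · Nwosu: $331,400 · Lindqvist: $215,750 · Halvorsen: $156,750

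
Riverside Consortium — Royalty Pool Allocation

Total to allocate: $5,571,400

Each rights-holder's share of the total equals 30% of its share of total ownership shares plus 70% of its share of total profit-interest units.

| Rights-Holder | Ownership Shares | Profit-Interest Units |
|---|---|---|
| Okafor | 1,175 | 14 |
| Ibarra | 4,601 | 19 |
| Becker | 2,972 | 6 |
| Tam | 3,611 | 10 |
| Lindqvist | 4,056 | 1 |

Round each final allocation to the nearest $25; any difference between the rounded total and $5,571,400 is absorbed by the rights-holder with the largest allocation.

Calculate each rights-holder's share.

Okafor: $1,211,625; Ibarra: $1,950,475; Becker: $770,625; Tam: $1,147,675; Lindqvist: $491,000

Ownership shares total 16,415; profit-interest units total 50.
Combined weights (30% ownership shares + 70% profit-interest units): Okafor 0.2175; Ibarra 0.3501; Becker 0.1383; Tam 0.2060; Lindqvist 0.0881.
Proportional shares: Okafor 1,211,636.10; Ibarra 1,950,478.75; Becker 770,614.73; Tam 1,147,677.85; Lindqvist 490,992.56.
Rounded to nearest $25: Okafor $1,211,625; Ibarra $1,950,475; Becker $770,625; Tam $1,147,675; Lindqvist $491,000. Sum = $5,571,400.
No rounding difference to absorb.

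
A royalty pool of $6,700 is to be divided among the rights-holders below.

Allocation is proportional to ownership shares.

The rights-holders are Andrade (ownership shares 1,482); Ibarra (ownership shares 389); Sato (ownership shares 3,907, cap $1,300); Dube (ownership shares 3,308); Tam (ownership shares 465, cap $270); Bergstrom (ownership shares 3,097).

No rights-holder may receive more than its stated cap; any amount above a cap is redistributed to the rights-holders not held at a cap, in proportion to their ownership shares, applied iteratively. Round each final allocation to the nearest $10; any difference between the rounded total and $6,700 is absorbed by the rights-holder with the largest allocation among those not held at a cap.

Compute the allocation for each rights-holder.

Total ownership shares = 12,648.
Proportional shares (ignoring caps): Andrade 785.06; Ibarra 206.06; Sato 2,069.65; Dube 1,752.34; Tam 246.32; Bergstrom 1,640.57.
Held at cap: Sato ($1,300); balance $5,400 reallocated over remaining ownership shares 8,741.
Held at cap: Tam ($270); balance $5,130 reallocated over remaining ownership shares 8,276.
Redistributed shares: Andrade 918.64 → $920; Ibarra 241.13 → $240; Dube 2,050.51 → $2,050; Bergstrom 1,919.72 → $1,920.

Andrade: $920; Ibarra: $240; Sato: $1,300; Dube: $2,050; Tam: $270; Bergstrom: $1,920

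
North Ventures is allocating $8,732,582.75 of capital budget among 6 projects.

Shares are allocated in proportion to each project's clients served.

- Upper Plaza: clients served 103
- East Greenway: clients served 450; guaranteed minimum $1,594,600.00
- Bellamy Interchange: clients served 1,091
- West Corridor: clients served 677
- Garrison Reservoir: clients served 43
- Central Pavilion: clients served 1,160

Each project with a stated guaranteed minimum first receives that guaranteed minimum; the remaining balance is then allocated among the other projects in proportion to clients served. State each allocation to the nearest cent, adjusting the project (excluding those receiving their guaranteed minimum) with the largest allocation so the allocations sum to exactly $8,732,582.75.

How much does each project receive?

Upper Plaza: $239,171.19; East Greenway: $1,594,600.00; Bellamy Interchange: $2,533,356.92; West Corridor: $1,572,028.08; Garrison Reservoir: $99,848.16; Central Pavilion: $2,693,578.40

Minimums first: East Greenway $1,594,600.00. Balance $7,137,982.75.
Balance split over remaining clients served 3,074: Upper Plaza 239,171.1852 → $239,171.19; Bellamy Interchange 2,533,356.9227 → $2,533,356.92; West Corridor 1,572,028.0812 → $1,572,028.08; Garrison Reservoir 99,848.1647 → $99,848.16; Central Pavilion 2,693,578.3962 → $2,693,578.40.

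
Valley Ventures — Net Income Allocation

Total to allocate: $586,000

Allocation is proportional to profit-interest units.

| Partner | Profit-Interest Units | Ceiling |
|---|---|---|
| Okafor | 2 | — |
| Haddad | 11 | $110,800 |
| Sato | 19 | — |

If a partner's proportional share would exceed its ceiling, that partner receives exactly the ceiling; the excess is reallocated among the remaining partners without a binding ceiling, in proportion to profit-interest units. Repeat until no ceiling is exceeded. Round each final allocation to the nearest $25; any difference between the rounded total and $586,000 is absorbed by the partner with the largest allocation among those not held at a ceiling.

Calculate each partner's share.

Okafor: $45,250 · Haddad: $110,800 · Sato: $429,950

Total profit-interest units = 32.
Unconstrained shares: Okafor 36,625.00; Haddad 201,437.50; Sato 347,937.50.
Cap binds for Haddad ($110,800); balance $475,200 reallocated over remaining profit-interest units 21.
Redistributed shares: Okafor 45,257.14 → $45,250; Sato 429,942.86 → $429,950.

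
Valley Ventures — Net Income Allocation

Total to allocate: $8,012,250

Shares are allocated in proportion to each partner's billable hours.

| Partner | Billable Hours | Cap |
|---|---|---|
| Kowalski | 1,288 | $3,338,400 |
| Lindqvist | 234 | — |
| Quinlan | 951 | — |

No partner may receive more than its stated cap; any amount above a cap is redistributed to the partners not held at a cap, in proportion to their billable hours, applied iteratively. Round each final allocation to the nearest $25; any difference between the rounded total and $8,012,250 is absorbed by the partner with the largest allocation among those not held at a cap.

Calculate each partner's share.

Kowalski: $3,338,400 · Lindqvist: $922,925 · Quinlan: $3,750,925

Combined billable hours = 2,473.
Pro-rata shares before constraints: Kowalski 4,172,979.38; Lindqvist 758,134.45; Quinlan 3,081,136.17.
Capped: Kowalski ($3,338,400); balance $4,673,850 reallocated over remaining billable hours 1,185.
Shares after redistribution: Lindqvist 922,937.47 → $922,925; Quinlan 3,750,912.53 → $3,750,925.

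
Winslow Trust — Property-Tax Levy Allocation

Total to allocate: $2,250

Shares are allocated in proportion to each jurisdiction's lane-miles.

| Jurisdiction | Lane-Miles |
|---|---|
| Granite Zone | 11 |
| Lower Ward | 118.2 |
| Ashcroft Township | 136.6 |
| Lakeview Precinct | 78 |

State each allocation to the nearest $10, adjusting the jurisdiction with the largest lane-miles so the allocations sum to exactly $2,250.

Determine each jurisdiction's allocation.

Sum of lane-miles: 11 + 118.2 + 136.6 + 78 = 343.8.
Proportional shares: Granite Zone 71.99; Lower Ward 773.56; Ashcroft Township 893.98; Lakeview Precinct 510.47.
After rounding ($10): Granite Zone $70; Lower Ward $770; Ashcroft Township $890; Lakeview Precinct $510. Sum = $2,240.
Difference $2,250 − $2,240 = +$10 applied to largest lane-miles (Ashcroft Township): Ashcroft Township becomes $900.

Granite Zone: $70; Lower Ward: $770; Ashcroft Township: $900; Lakeview Precinct: $510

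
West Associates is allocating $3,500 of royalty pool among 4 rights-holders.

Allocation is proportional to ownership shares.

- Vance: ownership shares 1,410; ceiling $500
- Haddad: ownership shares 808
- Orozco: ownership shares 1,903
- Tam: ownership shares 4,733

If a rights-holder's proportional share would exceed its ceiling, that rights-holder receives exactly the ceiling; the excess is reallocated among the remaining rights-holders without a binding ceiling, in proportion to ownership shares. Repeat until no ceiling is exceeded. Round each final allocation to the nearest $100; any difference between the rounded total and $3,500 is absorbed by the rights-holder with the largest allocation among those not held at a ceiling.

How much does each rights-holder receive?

Total ownership shares = 8,854.
Proportional shares (ignoring caps): Vance 557.38; Haddad 319.40; Orozco 752.26; Tam 1,870.96.
Capped: Vance ($500); residual $3,000 reallocated over remaining ownership shares 7,444.
Remaining shares: Haddad 325.63 → $300; Orozco 766.93 → $800; Tam 1,907.44 → $1,900.

Vance: $500; Haddad: $300; Orozco: $800; Tam: $1,900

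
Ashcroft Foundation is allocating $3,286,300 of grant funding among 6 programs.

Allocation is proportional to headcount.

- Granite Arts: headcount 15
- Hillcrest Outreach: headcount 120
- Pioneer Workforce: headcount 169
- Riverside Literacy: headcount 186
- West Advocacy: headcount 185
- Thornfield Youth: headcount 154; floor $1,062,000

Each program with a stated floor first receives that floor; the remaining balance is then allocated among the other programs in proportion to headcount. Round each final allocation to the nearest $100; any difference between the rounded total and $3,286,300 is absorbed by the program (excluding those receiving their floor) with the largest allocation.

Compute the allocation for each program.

Fund the minimums — Thornfield Youth $1,062,000. Balance $2,224,300.
Balance split over remaining headcount 675: Granite Arts 49,428.89 → $49,400; Hillcrest Outreach 395,431.11 → $395,400; Pioneer Workforce 556,898.81 → $556,900; Riverside Literacy 612,918.22 → $612,900; West Advocacy 609,622.96 → $609,600.
Rounding difference +$100 applied to Riverside Literacy → $613,000.

Granite Arts: $49,400; Hillcrest Outreach: $395,400; Pioneer Workforce: $556,900; Riverside Literacy: $613,000; West Advocacy: $609,600; Thornfield Youth: $1,062,000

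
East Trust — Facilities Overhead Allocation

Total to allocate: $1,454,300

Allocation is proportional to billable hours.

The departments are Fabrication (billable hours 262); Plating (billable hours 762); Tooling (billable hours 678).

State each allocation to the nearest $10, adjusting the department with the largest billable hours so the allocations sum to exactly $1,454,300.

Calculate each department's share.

Fabrication: $223,870; Plating: $651,100; Tooling: $579,330

Sum of billable hours: 262 + 762 + 678 = 1,702.
Raw shares: Fabrication 223,869.92; Plating 651,102.59; Tooling 579,327.50.
At nearest $10: Fabrication $223,870; Plating $651,100; Tooling $579,330. Sum = $1,454,300.
No rounding difference to absorb.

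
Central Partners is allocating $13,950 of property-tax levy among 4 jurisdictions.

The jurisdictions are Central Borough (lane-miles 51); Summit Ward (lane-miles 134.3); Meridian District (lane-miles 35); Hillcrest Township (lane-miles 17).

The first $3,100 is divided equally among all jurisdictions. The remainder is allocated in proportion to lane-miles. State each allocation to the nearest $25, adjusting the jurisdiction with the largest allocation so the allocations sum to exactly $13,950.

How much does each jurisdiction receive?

First tranche $3,100 split equally: $775 each.
Remainder $10,850 by lane-miles (total 237.3): Central Borough 2,331.86 → $2,325; Summit Ward 6,140.56 → $6,150; Meridian District 1,600.29 → $1,600; Hillcrest Township 777.29 → $775.
Totals: Central Borough $775 + $2,325 = $3,100; Summit Ward $775 + $6,150 = $6,925; Meridian District $775 + $1,600 = $2,375; Hillcrest Township $775 + $775 = $1,550.

Central Borough: $3,100 | Summit Ward: $6,925 | Meridian District: $2,375 | Hillcrest Township: $1,550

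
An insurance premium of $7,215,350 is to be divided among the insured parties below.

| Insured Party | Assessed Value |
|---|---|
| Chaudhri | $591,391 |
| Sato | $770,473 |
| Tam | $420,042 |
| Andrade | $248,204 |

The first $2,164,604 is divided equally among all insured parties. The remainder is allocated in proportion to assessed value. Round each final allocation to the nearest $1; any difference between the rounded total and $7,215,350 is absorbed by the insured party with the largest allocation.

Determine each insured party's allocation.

Chaudhri: $2,012,483 · Sato: $2,458,024 · Tam: $1,586,181 · Andrade: $1,158,662

$2,164,604 shared equally gives $541,151 per insured party.
Remainder $5,050,746 by assessed value (total 2,030,110): Chaudhri 1,471,331.96 → $1,471,332; Sato 1,916,873.19 → $1,916,873; Tam 1,045,029.80 → $1,045,030; Andrade 617,511.05 → $617,511.
Totals: Chaudhri $541,151 + $1,471,332 = $2,012,483; Sato $541,151 + $1,916,873 = $2,458,024; Tam $541,151 + $1,045,030 = $1,586,181; Andrade $541,151 + $617,511 = $1,158,662.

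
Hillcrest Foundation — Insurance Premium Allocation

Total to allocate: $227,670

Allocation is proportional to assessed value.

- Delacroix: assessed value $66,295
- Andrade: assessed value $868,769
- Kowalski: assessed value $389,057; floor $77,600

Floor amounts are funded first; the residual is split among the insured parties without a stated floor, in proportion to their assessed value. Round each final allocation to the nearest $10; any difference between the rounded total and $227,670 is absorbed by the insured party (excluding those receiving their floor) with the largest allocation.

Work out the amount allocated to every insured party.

Minimums first: Kowalski $77,600. Residual $150,070.
Residual split over remaining assessed value 935,064: Delacroix 10,639.80 → $10,640; Andrade 139,430.20 → $139,430.

Delacroix: $10,640 · Andrade: $139,430 · Kowalski: $77,600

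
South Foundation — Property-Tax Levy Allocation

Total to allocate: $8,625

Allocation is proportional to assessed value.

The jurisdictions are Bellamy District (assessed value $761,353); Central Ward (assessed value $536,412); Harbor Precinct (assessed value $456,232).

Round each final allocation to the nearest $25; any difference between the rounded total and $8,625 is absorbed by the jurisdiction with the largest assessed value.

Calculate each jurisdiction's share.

Assessed value total: 761,353 + 536,412 + 456,232 = 1,753,997.
Raw shares: Bellamy District 3,743.83; Central Ward 2,637.72; Harbor Precinct 2,243.45.
Rounded to nearest $25: Bellamy District $3,750; Central Ward $2,650; Harbor Precinct $2,250. Sum = $8,650.
Difference $8,625 − $8,650 = −$25 applied to largest assessed value (Bellamy District): Bellamy District becomes $3,725.

Bellamy District: $3,725; Central Ward: $2,650; Harbor Precinct: $2,250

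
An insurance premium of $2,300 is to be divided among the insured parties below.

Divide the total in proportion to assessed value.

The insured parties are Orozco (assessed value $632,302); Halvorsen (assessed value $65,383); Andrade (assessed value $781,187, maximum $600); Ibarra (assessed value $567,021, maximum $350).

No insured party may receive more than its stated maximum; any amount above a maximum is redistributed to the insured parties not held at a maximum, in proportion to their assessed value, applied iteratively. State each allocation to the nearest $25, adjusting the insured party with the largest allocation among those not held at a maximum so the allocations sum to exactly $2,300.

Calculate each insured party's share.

Orozco: $1,225; Halvorsen: $125; Andrade: $600; Ibarra: $350

Combined assessed value = 2,045,893.
Pro-rata shares before constraints: Orozco 710.84; Halvorsen 73.50; Andrade 878.21; Ibarra 637.45.
Capped: Andrade ($600), Ibarra ($350); balance $1,350 reallocated over remaining assessed value 697,685.
Redistributed shares: Orozco 1,223.49 → $1,225; Halvorsen 126.51 → $125.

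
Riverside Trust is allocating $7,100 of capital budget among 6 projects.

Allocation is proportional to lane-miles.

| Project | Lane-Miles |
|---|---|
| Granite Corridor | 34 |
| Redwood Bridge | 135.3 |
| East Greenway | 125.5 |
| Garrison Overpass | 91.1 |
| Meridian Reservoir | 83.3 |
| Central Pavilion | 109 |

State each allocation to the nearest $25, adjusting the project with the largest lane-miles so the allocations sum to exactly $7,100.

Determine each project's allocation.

Total lane-miles = 578.2.
Unrounded shares: Granite Corridor 34/578.2 × $7,100 = 417.50; Redwood Bridge 135.3/578.2 × $7,100 = 1,661.41; East Greenway 125.5/578.2 × $7,100 = 1,541.08; Garrison Overpass 91.1/578.2 × $7,100 = 1,118.66; Meridian Reservoir 83.3/578.2 × $7,100 = 1,022.88; Central Pavilion 109/578.2 × $7,100 = 1,338.46.
Rounded to nearest $25: Granite Corridor $425; Redwood Bridge $1,650; East Greenway $1,550; Garrison Overpass $1,125; Meridian Reservoir $1,025; Central Pavilion $1,350. Sum = $7,125.
Difference $7,100 − $7,125 = −$25 applied to largest lane-miles (Redwood Bridge): Redwood Bridge becomes $1,625.

Granite Corridor: $425 | Redwood Bridge: $1,625 | East Greenway: $1,550 | Garrison Overpass: $1,125 | Meridian Reservoir: $1,025 | Central Pavilion: $1,350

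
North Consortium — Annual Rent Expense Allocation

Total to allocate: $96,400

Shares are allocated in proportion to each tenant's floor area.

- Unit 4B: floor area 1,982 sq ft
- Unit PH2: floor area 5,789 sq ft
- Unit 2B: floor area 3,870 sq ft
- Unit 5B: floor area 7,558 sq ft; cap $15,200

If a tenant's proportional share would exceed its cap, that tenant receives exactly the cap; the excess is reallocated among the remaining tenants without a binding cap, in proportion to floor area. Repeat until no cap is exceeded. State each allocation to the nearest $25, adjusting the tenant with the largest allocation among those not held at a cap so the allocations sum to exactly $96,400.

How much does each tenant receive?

Floor area total: 19,199.
Pro-rata shares before constraints: Unit 4B 9,951.81; Unit PH2 29,067.12; Unit 2B 19,431.64; Unit 5B 37,949.43.
Capped: Unit 5B ($15,200); residual $81,200 reallocated over remaining floor area 11,641.
Redistributed shares: Unit 4B 13,825.14 → $13,825; Unit PH2 40,380.28 → $40,375; Unit 2B 26,994.59 → $27,000.

Unit 4B: $13,825; Unit PH2: $40,375; Unit 2B: $27,000; Unit 5B: $15,200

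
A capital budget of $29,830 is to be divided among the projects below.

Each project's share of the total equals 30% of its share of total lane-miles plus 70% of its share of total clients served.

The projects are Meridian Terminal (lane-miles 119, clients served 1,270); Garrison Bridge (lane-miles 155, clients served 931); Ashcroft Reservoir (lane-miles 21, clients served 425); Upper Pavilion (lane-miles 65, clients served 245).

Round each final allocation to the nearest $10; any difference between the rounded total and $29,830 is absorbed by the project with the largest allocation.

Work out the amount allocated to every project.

Meridian Terminal: $12,200 | Garrison Bridge: $10,620 | Ashcroft Reservoir: $3,610 | Upper Pavilion: $3,400

Lane-miles total 360; clients served total 2,871.
Blended shares (30% lane-miles + 70% clients served): Meridian Terminal 0.4088; Garrison Bridge 0.3562; Ashcroft Reservoir 0.1211; Upper Pavilion 0.1139.
Raw shares: Meridian Terminal 12,194.95; Garrison Bridge 10,624.28; Ashcroft Reservoir 3,613.08; Upper Pavilion 3,397.70.
After rounding ($10): Meridian Terminal $12,190; Garrison Bridge $10,620; Ashcroft Reservoir $3,610; Upper Pavilion $3,400. Sum = $29,820.
Difference $29,830 − $29,820 = +$10 applied to largest allocation (Meridian Terminal): Meridian Terminal becomes $12,200.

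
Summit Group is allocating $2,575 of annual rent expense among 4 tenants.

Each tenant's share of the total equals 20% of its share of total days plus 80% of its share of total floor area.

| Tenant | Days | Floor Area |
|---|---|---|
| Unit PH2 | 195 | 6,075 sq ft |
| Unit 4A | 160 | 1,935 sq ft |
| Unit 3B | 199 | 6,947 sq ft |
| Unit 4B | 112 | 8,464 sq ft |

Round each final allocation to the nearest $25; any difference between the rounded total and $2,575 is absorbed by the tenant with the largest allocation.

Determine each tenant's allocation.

Days total 666; floor area total 23,421.
Combined weights (20% days + 80% floor area): Unit PH2 0.2661; Unit 4A 0.1141; Unit 3B 0.2971; Unit 4B 0.3227.
Unrounded shares: Unit PH2 685.12; Unit 4A 293.92; Unit 3B 764.91; Unit 4B 831.06.
At nearest $25: Unit PH2 $675; Unit 4A $300; Unit 3B $775; Unit 4B $825. Sum = $2,575.
Rounded total matches; no reconciliation needed.

Unit PH2: $675 · Unit 4A: $300 · Unit 3B: $775 · Unit 4B: $825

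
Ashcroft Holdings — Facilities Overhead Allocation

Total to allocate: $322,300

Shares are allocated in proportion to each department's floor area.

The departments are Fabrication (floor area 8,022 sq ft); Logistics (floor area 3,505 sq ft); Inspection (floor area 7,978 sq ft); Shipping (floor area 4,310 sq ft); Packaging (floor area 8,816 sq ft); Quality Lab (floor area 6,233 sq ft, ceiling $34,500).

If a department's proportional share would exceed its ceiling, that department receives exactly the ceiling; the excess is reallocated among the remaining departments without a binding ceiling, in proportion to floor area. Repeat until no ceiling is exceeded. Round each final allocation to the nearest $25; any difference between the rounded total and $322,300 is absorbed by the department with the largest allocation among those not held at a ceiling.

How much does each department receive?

Fabrication: $70,750 · Logistics: $30,925 · Inspection: $70,375 · Shipping: $38,025 · Packaging: $77,725 · Quality Lab: $34,500

Combined floor area = 38,864.
Unconstrained shares: Fabrication 66,526.62; Logistics 29,067.04; Inspection 66,161.73; Shipping 35,742.92; Packaging 73,111.28; Quality Lab 51,690.41.
Capped: Quality Lab ($34,500); residual $287,800 reallocated over remaining floor area 32,631.
Remaining shares: Fabrication 70,752.71 → $70,750; Logistics 30,913.52 → $30,925; Inspection 70,364.63 → $70,375; Shipping 38,013.48 → $38,025; Packaging 77,755.66 → $77,750.
Rounding difference −$25 applied to Packaging → $77,725.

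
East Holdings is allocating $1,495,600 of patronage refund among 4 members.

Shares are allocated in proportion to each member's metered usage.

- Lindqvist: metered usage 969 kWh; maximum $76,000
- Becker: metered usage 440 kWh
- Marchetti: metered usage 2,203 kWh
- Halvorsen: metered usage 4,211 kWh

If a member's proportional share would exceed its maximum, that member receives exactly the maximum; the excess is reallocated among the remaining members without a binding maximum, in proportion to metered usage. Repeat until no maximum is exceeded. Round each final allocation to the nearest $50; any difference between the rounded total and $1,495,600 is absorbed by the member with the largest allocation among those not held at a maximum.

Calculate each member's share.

Lindqvist: $76,000; Becker: $91,150; Marchetti: $456,300; Halvorsen: $872,150

Combined metered usage = 7,823.
Unconstrained shares: Lindqvist 185,253.28; Becker 84,119.14; Marchetti 421,169.22; Halvorsen 805,058.37.
Held at cap: Lindqvist ($76,000); remaining pool $1,419,600 reallocated over remaining metered usage 6,854.
Shares after redistribution: Becker 91,132.77 → $91,150; Marchetti 456,285.21 → $456,300; Halvorsen 872,182.03 → $872,200.
Rounding difference −$50 applied to Halvorsen → $872,150.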